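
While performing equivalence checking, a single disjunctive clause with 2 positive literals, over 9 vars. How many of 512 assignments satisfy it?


Step 1: Total=2^9=512
Step 2: Unsat when all 2 false: 2^7=128
Step 3: Sat=512-128=384

384


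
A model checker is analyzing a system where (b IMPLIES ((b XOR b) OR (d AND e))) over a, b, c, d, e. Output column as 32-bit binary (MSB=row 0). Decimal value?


Formula: (b IMPLIES ((b XOR b) OR (d AND e))) over a, b, c, d, e (32 rows)
Evaluate each row (bits = a,b,c,d,e, MSB first):
  row 0 [00000]: (0 IMPLIES ((0 XOR 0) OR (0 AND 0))) -> 1
  row 1 [00001]: (0 IMPLIES ((0 XOR 0) OR (0 AND 1))) -> 1
  row 2 [00010]: (0 IMPLIES ((0 XOR 0) OR (1 AND 0))) -> 1
  row 3 [00011]: (0 IMPLIES ((0 XOR 0) OR (1 AND 1))) -> 1
  row 4 [00100]: (0 IMPLIES ((0 XOR 0) OR (0 AND 0))) -> 1
  row 5 [00101]: (0 IMPLIES ((0 XOR 0) OR (0 AND 1))) -> 1
  row 6 [00110]: (0 IMPLIES ((0 XOR 0) OR (1 AND 0))) -> 1
  row 7 [00111]: (0 IMPLIES ((0 XOR 0) OR (1 AND 1))) -> 1
  row 8 [01000]: (1 IMPLIES ((1 XOR 1) OR (0 AND 0))) -> 0
  row 9 [01001]: (1 IMPLIES ((1 XOR 1) OR (0 AND 1))) -> 0
  row 10 [01010]: (1 IMPLIES ((1 XOR 1) OR (1 AND 0))) -> 0
  row 11 [01011]: (1 IMPLIES ((1 XOR 1) OR (1 AND 1))) -> 1
  row 12 [01100]: (1 IMPLIES ((1 XOR 1) OR (0 AND 0))) -> 0
  row 13 [01101]: (1 IMPLIES ((1 XOR 1) OR (0 AND 1))) -> 0
  row 14 [01110]: (1 IMPLIES ((1 XOR 1) OR (1 AND 0))) -> 0
  row 15 [01111]: (1 IMPLIES ((1 XOR 1) OR (1 AND 1))) -> 1
  row 16 [10000]: (0 IMPLIES ((0 XOR 0) OR (0 AND 0))) -> 1
  row 17 [10001]: (0 IMPLIES ((0 XOR 0) OR (0 AND 1))) -> 1
  row 18 [10010]: (0 IMPLIES ((0 XOR 0) OR (1 AND 0))) -> 1
  row 19 [10011]: (0 IMPLIES ((0 XOR 0) OR (1 AND 1))) -> 1
  row 20 [10100]: (0 IMPLIES ((0 XOR 0) OR (0 AND 0))) -> 1
  row 21 [10101]: (0 IMPLIES ((0 XOR 0) OR (0 AND 1))) -> 1
  row 22 [10110]: (0 IMPLIES ((0 XOR 0) OR (1 AND 0))) -> 1
  row 23 [10111]: (0 IMPLIES ((0 XOR 0) OR (1 AND 1))) -> 1
  row 24 [11000]: (1 IMPLIES ((1 XOR 1) OR (0 AND 0))) -> 0
  row 25 [11001]: (1 IMPLIES ((1 XOR 1) OR (0 AND 1))) -> 0
  row 26 [11010]: (1 IMPLIES ((1 XOR 1) OR (1 AND 0))) -> 0
  row 27 [11011]: (1 IMPLIES ((1 XOR 1) OR (1 AND 1))) -> 1
  row 28 [11100]: (1 IMPLIES ((1 XOR 1) OR (0 AND 0))) -> 0
  row 29 [11101]: (1 IMPLIES ((1 XOR 1) OR (0 AND 1))) -> 0
  row 30 [11110]: (1 IMPLIES ((1 XOR 1) OR (1 AND 0))) -> 0
  row 31 [11111]: (1 IMPLIES ((1 XOR 1) OR (1 AND 1))) -> 1
Full result column, 4 rows per line (a,b,c fixed per line; d,e runs 00..11 left to right):
  rows 0-3 [a,b,c=000]: 1111  = hex F
  rows 4-7 [a,b,c=001]: 1111  = hex F
  rows 8-11 [a,b,c=010]: 0001  = hex 1
  rows 12-15 [a,b,c=011]: 0001  = hex 1
  rows 16-19 [a,b,c=100]: 1111  = hex F
  rows 20-23 [a,b,c=101]: 1111  = hex F
  rows 24-27 [a,b,c=110]: 0001  = hex 1
  rows 28-31 [a,b,c=111]: 0001  = hex 1
Output column (row 0 .. row 31) = 11111111000100011111111100010001
Output column grouped in 4s = 1111 1111 0001 0001 1111 1111 0001 0001 = 0xFF11FF11
Convert to decimal digit by digit (value = value*16 + digit):
  F -> 15
  15*16 + 15 (F) = 255
  255*16 + 1 = 4081
  4081*16 + 1 = 65297
  65297*16 + 15 (F) = 1044767
  1044767*16 + 15 (F) = 16716287
  16716287*16 + 1 = 267460593
  267460593*16 + 1 = 4279369489
Decimal = 4279369489

4279369489


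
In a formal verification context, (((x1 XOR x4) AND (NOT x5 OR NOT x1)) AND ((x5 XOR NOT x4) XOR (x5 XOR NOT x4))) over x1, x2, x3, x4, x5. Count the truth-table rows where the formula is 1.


Formula: (((x1 XOR x4) AND (NOT x5 OR NOT x1)) AND ((x5 XOR NOT x4) XOR (x5 XOR NOT x4))) over 5 vars (32 rows)
Evaluate each row (x1, x2, x3, x4, x5 as bits, MSB first):
  row 0 [00000]: (((0 XOR 0) AND (NOT 0 OR NOT 0)) AND ((0 XOR NOT 0) XOR (0 XOR NOT 0))) -> 0
  row 1 [00001]: (((0 XOR 0) AND (NOT 1 OR NOT 0)) AND ((1 XOR NOT 0) XOR (1 XOR NOT 0))) -> 0
  row 2 [00010]: (((0 XOR 1) AND (NOT 0 OR NOT 0)) AND ((0 XOR NOT 1) XOR (0 XOR NOT 1))) -> 0
  row 3 [00011]: (((0 XOR 1) AND (NOT 1 OR NOT 0)) AND ((1 XOR NOT 1) XOR (1 XOR NOT 1))) -> 0
  row 4 [00100]: (((0 XOR 0) AND (NOT 0 OR NOT 0)) AND ((0 XOR NOT 0) XOR (0 XOR NOT 0))) -> 0
  row 5 [00101]: (((0 XOR 0) AND (NOT 1 OR NOT 0)) AND ((1 XOR NOT 0) XOR (1 XOR NOT 0))) -> 0
  row 6 [00110]: (((0 XOR 1) AND (NOT 0 OR NOT 0)) AND ((0 XOR NOT 1) XOR (0 XOR NOT 1))) -> 0
  row 7 [00111]: (((0 XOR 1) AND (NOT 1 OR NOT 0)) AND ((1 XOR NOT 1) XOR (1 XOR NOT 1))) -> 0
  row 8 [01000]: (((0 XOR 0) AND (NOT 0 OR NOT 0)) AND ((0 XOR NOT 0) XOR (0 XOR NOT 0))) -> 0
  row 9 [01001]: (((0 XOR 0) AND (NOT 1 OR NOT 0)) AND ((1 XOR NOT 0) XOR (1 XOR NOT 0))) -> 0
  row 10 [01010]: (((0 XOR 1) AND (NOT 0 OR NOT 0)) AND ((0 XOR NOT 1) XOR (0 XOR NOT 1))) -> 0
  row 11 [01011]: (((0 XOR 1) AND (NOT 1 OR NOT 0)) AND ((1 XOR NOT 1) XOR (1 XOR NOT 1))) -> 0
  row 12 [01100]: (((0 XOR 0) AND (NOT 0 OR NOT 0)) AND ((0 XOR NOT 0) XOR (0 XOR NOT 0))) -> 0
  row 13 [01101]: (((0 XOR 0) AND (NOT 1 OR NOT 0)) AND ((1 XOR NOT 0) XOR (1 XOR NOT 0))) -> 0
  row 14 [01110]: (((0 XOR 1) AND (NOT 0 OR NOT 0)) AND ((0 XOR NOT 1) XOR (0 XOR NOT 1))) -> 0
  row 15 [01111]: (((0 XOR 1) AND (NOT 1 OR NOT 0)) AND ((1 XOR NOT 1) XOR (1 XOR NOT 1))) -> 0
  row 16 [10000]: (((1 XOR 0) AND (NOT 0 OR NOT 1)) AND ((0 XOR NOT 0) XOR (0 XOR NOT 0))) -> 0
  row 17 [10001]: (((1 XOR 0) AND (NOT 1 OR NOT 1)) AND ((1 XOR NOT 0) XOR (1 XOR NOT 0))) -> 0
  row 18 [10010]: (((1 XOR 1) AND (NOT 0 OR NOT 1)) AND ((0 XOR NOT 1) XOR (0 XOR NOT 1))) -> 0
  row 19 [10011]: (((1 XOR 1) AND (NOT 1 OR NOT 1)) AND ((1 XOR NOT 1) XOR (1 XOR NOT 1))) -> 0
  row 20 [10100]: (((1 XOR 0) AND (NOT 0 OR NOT 1)) AND ((0 XOR NOT 0) XOR (0 XOR NOT 0))) -> 0
  row 21 [10101]: (((1 XOR 0) AND (NOT 1 OR NOT 1)) AND ((1 XOR NOT 0) XOR (1 XOR NOT 0))) -> 0
  row 22 [10110]: (((1 XOR 1) AND (NOT 0 OR NOT 1)) AND ((0 XOR NOT 1) XOR (0 XOR NOT 1))) -> 0
  row 23 [10111]: (((1 XOR 1) AND (NOT 1 OR NOT 1)) AND ((1 XOR NOT 1) XOR (1 XOR NOT 1))) -> 0
  row 24 [11000]: (((1 XOR 0) AND (NOT 0 OR NOT 1)) AND ((0 XOR NOT 0) XOR (0 XOR NOT 0))) -> 0
  row 25 [11001]: (((1 XOR 0) AND (NOT 1 OR NOT 1)) AND ((1 XOR NOT 0) XOR (1 XOR NOT 0))) -> 0
  row 26 [11010]: (((1 XOR 1) AND (NOT 0 OR NOT 1)) AND ((0 XOR NOT 1) XOR (0 XOR NOT 1))) -> 0
  row 27 [11011]: (((1 XOR 1) AND (NOT 1 OR NOT 1)) AND ((1 XOR NOT 1) XOR (1 XOR NOT 1))) -> 0
  row 28 [11100]: (((1 XOR 0) AND (NOT 0 OR NOT 1)) AND ((0 XOR NOT 0) XOR (0 XOR NOT 0))) -> 0
  row 29 [11101]: (((1 XOR 0) AND (NOT 1 OR NOT 1)) AND ((1 XOR NOT 0) XOR (1 XOR NOT 0))) -> 0
  row 30 [11110]: (((1 XOR 1) AND (NOT 0 OR NOT 1)) AND ((0 XOR NOT 1) XOR (0 XOR NOT 1))) -> 0
  row 31 [11111]: (((1 XOR 1) AND (NOT 1 OR NOT 1)) AND ((1 XOR NOT 1) XOR (1 XOR NOT 1))) -> 0
Full result column, 8 rows per line (x1,x2 fixed per line; x3,x4,x5 runs 000..111 left to right):
  rows 0-7 [x1,x2=00]: 00000000  (ones: 0)
  rows 8-15 [x1,x2=01]: 00000000  (ones: 0)
  rows 16-23 [x1,x2=10]: 00000000  (ones: 0)
  rows 24-31 [x1,x2=11]: 00000000  (ones: 0)
Count of 1-rows = 0+0+0+0 = 0

0


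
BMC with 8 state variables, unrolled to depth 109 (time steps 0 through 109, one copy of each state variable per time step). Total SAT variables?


BMC unrolls to depth k, creating one copy of each state var for steps 0..k.
Step count = 109 + 1 = 110 (steps 0 through 109)
Vars per step = 8
Total = 8 * 110 = 880

880


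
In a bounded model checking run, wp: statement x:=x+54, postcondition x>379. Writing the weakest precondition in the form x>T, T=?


Formula: wp(x:=E, P) = P[E/x] (substitute E for x in postcondition)
Step 1: Postcondition: x>379
Step 2: Substitute x+54 for x: x+54>379
Step 3: Solve for x: x > 379-54 = 325

325


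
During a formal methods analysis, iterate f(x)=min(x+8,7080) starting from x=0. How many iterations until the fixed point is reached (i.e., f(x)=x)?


Step 1: x=0, cap=7080, increment=8
Step 2: x grows by 8 each step until capped at 7080; fixed point is x=7080
Step 3: iterations = ceil(7080/8) = 885

885


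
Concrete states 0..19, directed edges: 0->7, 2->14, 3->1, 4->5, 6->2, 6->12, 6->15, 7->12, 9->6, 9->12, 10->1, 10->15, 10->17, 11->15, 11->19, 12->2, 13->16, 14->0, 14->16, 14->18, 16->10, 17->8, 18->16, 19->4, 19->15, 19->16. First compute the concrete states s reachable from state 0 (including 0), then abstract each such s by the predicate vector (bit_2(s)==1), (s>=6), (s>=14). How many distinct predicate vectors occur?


BFS from 0:
Concrete reachable: {0, 1, 2, 7, 8, 10, 12, 14, 15, 16, 17, 18}
Abstract via predicates (bit_2(s)==1), (s>=6), (s>=14):
  (0,0,0) <- {0, 1, 2}
  (0,1,0) <- {8, 10}
  (0,1,1) <- {16, 17, 18}
  (1,1,0) <- {7, 12}
  (1,1,1) <- {14, 15}
Distinct abstract states = 5

5


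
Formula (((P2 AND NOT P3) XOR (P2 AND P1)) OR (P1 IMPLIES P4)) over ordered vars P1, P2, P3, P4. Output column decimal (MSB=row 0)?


Formula: (((P2 AND NOT P3) XOR (P2 AND P1)) OR (P1 IMPLIES P4)) over P1, P2, P3, P4 (16 rows)
Evaluate each row (bits = P1,P2,P3,P4, MSB first):
  row 0 [0000]: (((0 AND NOT 0) XOR (0 AND 0)) OR (0 IMPLIES 0)) -> 1
  row 1 [0001]: (((0 AND NOT 0) XOR (0 AND 0)) OR (0 IMPLIES 1)) -> 1
  row 2 [0010]: (((0 AND NOT 1) XOR (0 AND 0)) OR (0 IMPLIES 0)) -> 1
  row 3 [0011]: (((0 AND NOT 1) XOR (0 AND 0)) OR (0 IMPLIES 1)) -> 1
  row 4 [0100]: (((1 AND NOT 0) XOR (1 AND 0)) OR (0 IMPLIES 0)) -> 1
  row 5 [0101]: (((1 AND NOT 0) XOR (1 AND 0)) OR (0 IMPLIES 1)) -> 1
  row 6 [0110]: (((1 AND NOT 1) XOR (1 AND 0)) OR (0 IMPLIES 0)) -> 1
  row 7 [0111]: (((1 AND NOT 1) XOR (1 AND 0)) OR (0 IMPLIES 1)) -> 1
  row 8 [1000]: (((0 AND NOT 0) XOR (0 AND 1)) OR (1 IMPLIES 0)) -> 0
  row 9 [1001]: (((0 AND NOT 0) XOR (0 AND 1)) OR (1 IMPLIES 1)) -> 1
  row 10 [1010]: (((0 AND NOT 1) XOR (0 AND 1)) OR (1 IMPLIES 0)) -> 0
  row 11 [1011]: (((0 AND NOT 1) XOR (0 AND 1)) OR (1 IMPLIES 1)) -> 1
  row 12 [1100]: (((1 AND NOT 0) XOR (1 AND 1)) OR (1 IMPLIES 0)) -> 0
  row 13 [1101]: (((1 AND NOT 0) XOR (1 AND 1)) OR (1 IMPLIES 1)) -> 1
  row 14 [1110]: (((1 AND NOT 1) XOR (1 AND 1)) OR (1 IMPLIES 0)) -> 1
  row 15 [1111]: (((1 AND NOT 1) XOR (1 AND 1)) OR (1 IMPLIES 1)) -> 1
Full result column, 4 rows per line (P1,P2 fixed per line; P3,P4 runs 00..11 left to right):
  rows 0-3 [P1,P2=00]: 1111  = hex F
  rows 4-7 [P1,P2=01]: 1111  = hex F
  rows 8-11 [P1,P2=10]: 0101  = hex 5
  rows 12-15 [P1,P2=11]: 0111  = hex 7
Output column (row 0 .. row 15) = 1111111101010111
Output column grouped in 4s = 1111 1111 0101 0111 = 0xFF57
Convert to decimal digit by digit (value = value*16 + digit):
  F -> 15
  15*16 + 15 (F) = 255
  255*16 + 5 = 4085
  4085*16 + 7 = 65367
Decimal = 65367

65367


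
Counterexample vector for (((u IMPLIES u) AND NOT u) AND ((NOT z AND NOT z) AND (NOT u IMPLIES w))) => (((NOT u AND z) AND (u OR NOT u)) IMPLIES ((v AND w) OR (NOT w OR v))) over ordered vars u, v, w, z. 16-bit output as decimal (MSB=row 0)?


F1 = (((u IMPLIES u) AND NOT u) AND ((NOT z AND NOT z) AND (NOT u IMPLIES w)))
F2 = (((NOT u AND z) AND (u OR NOT u)) IMPLIES ((v AND w) OR (NOT w OR v)))
Counterexample to F1=>F2 is where F1=1 and F2=0.
Evaluate each row (bits = u,v,w,z, MSB first):
  row 0 [0000]: F1=0 F2=1 -> F1&~F2 -> 0
  row 1 [0001]: F1=0 F2=1 -> F1&~F2 -> 0
  row 2 [0010]: F1=1 F2=1 -> F1&~F2 -> 0
  row 3 [0011]: F1=0 F2=0 -> F1&~F2 -> 0
  row 4 [0100]: F1=0 F2=1 -> F1&~F2 -> 0
  row 5 [0101]: F1=0 F2=1 -> F1&~F2 -> 0
  row 6 [0110]: F1=1 F2=1 -> F1&~F2 -> 0
  row 7 [0111]: F1=0 F2=1 -> F1&~F2 -> 0
  row 8 [1000]: F1=0 F2=1 -> F1&~F2 -> 0
  row 9 [1001]: F1=0 F2=1 -> F1&~F2 -> 0
  row 10 [1010]: F1=0 F2=1 -> F1&~F2 -> 0
  row 11 [1011]: F1=0 F2=1 -> F1&~F2 -> 0
  row 12 [1100]: F1=0 F2=1 -> F1&~F2 -> 0
  row 13 [1101]: F1=0 F2=1 -> F1&~F2 -> 0
  row 14 [1110]: F1=0 F2=1 -> F1&~F2 -> 0
  row 15 [1111]: F1=0 F2=1 -> F1&~F2 -> 0
Full result column, 4 rows per line (u,v fixed per line; w,z runs 00..11 left to right):
  rows 0-3 [u,v=00]: 0000  = hex 0
  rows 4-7 [u,v=01]: 0000  = hex 0
  rows 8-11 [u,v=10]: 0000  = hex 0
  rows 12-15 [u,v=11]: 0000  = hex 0
Counterexample vector (row 0 .. row 15) = 0000000000000000
Output column grouped in 4s = 0000 0000 0000 0000 = 0x0000
Convert to decimal digit by digit (value = value*16 + digit):
  0 -> 0
  0*16 + 0 = 0
  0*16 + 0 = 0
  0*16 + 0 = 0
Decimal = 0

0


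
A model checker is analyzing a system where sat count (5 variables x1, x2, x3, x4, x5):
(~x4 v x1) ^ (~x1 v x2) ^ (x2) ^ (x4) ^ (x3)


CNF with 5 clauses over 5 vars (32 assignments).
An assignment satisfies CNF iff every clause has >=1 true literal.
Check each row (bits = x1,x2,x3,x4,x5; clause T/F shown):
  row 0 [00000]: clauses=TTFFF -> 0
  row 1 [00001]: clauses=TTFFF -> 0
  row 2 [00010]: clauses=FTFTF -> 0
  row 3 [00011]: clauses=FTFTF -> 0
  row 4 [00100]: clauses=TTFFT -> 0
  row 5 [00101]: clauses=TTFFT -> 0
  row 6 [00110]: clauses=FTFTT -> 0
  row 7 [00111]: clauses=FTFTT -> 0
  row 8 [01000]: clauses=TTTFF -> 0
  row 9 [01001]: clauses=TTTFF -> 0
  row 10 [01010]: clauses=FTTTF -> 0
  row 11 [01011]: clauses=FTTTF -> 0
  row 12 [01100]: clauses=TTTFT -> 0
  row 13 [01101]: clauses=TTTFT -> 0
  row 14 [01110]: clauses=FTTTT -> 0
  row 15 [01111]: clauses=FTTTT -> 0
  row 16 [10000]: clauses=TFFFF -> 0
  row 17 [10001]: clauses=TFFFF -> 0
  row 18 [10010]: clauses=TFFTF -> 0
  row 19 [10011]: clauses=TFFTF -> 0
  row 20 [10100]: clauses=TFFFT -> 0
  row 21 [10101]: clauses=TFFFT -> 0
  row 22 [10110]: clauses=TFFTT -> 0
  row 23 [10111]: clauses=TFFTT -> 0
  row 24 [11000]: clauses=TTTFF -> 0
  row 25 [11001]: clauses=TTTFF -> 0
  row 26 [11010]: clauses=TTTTF -> 0
  row 27 [11011]: clauses=TTTTF -> 0
  row 28 [11100]: clauses=TTTFT -> 0
  row 29 [11101]: clauses=TTTFT -> 0
  row 30 [11110]: clauses=TTTTT -> 1
  row 31 [11111]: clauses=TTTTT -> 1
Full result column, 8 rows per line (x1,x2 fixed per line; x3,x4,x5 runs 000..111 left to right):
  rows 0-7 [x1,x2=00]: 00000000  (ones: 0)
  rows 8-15 [x1,x2=01]: 00000000  (ones: 0)
  rows 16-23 [x1,x2=10]: 00000000  (ones: 0)
  rows 24-31 [x1,x2=11]: 00000011  (ones: 2)
Satisfying assignments = 0+0+0+2 = 2

2


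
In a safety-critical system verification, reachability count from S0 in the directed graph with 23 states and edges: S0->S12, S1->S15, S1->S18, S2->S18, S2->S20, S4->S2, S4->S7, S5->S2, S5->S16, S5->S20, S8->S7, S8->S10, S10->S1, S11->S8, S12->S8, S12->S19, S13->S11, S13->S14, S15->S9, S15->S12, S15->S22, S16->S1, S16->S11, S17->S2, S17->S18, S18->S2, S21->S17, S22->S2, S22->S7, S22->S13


BFS from S0:
  layer 0: {S0}
  layer 1: {S12}
  layer 2: {S8, S19}
  layer 3: {S7, S10}
  layer 4: {S1}
  layer 5: {S15, S18}
  layer 6: {S2, S9, S22}
  layer 7: {S13, S20}
  layer 8: {S11, S14}
Reachable set: {S0, S1, S2, S7, S8, S9, S10, S11, S12, S13, S14, S15, S18, S19, S20, S22}
Count = 16

16


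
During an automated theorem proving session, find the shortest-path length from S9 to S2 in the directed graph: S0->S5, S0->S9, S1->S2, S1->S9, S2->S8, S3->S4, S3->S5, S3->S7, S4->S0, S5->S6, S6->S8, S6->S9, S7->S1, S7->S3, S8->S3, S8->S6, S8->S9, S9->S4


BFS layer-by-layer from S9:
  dist 0: {S9}
  dist 1: {S4}
  dist 2: {S0}
  dist 3: {S5}
  dist 4: {S6}
  dist 5: {S8}
  dist 6: {S3}
  dist 7: {S7}
  dist 8: {S1}
  dist 9: {S2}
  -> S2 reached at distance 9
Shortest path length = 9

9


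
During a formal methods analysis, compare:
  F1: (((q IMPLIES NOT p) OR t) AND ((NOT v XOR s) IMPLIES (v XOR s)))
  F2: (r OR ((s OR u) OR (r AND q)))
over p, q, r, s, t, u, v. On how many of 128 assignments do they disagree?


F1 = (((q IMPLIES NOT p) OR t) AND ((NOT v XOR s) IMPLIES (v XOR s)))
F2 = (r OR ((s OR u) OR (r AND q)))
Evaluate both on each of 128 rows (bits = p,q,r,s,t,u,v):
  row 0 [0000000]: F1=0 F2=0 -> 0
  row 1 [0000001]: F1=1 F2=0 (differ) -> 1
  row 2 [0000010]: F1=0 F2=1 (differ) -> 1
  row 3 [0000011]: F1=1 F2=1 -> 0
  row 4 [0000100]: F1=0 F2=0 -> 0
  (every remaining row is evaluated the same way; all 128 results are listed next)
Full result column, 8 rows per line (p,q,r,s fixed per line; t,u,v runs 000..111 left to right):
  rows 0-7 [p,q,r,s=0000]: 01100110  (ones: 4)
  rows 8-15 [p,q,r,s=0001]: 01010101  (ones: 4)
  rows 16-23 [p,q,r,s=0010]: 10101010  (ones: 4)
  rows 24-31 [p,q,r,s=0011]: 01010101  (ones: 4)
  rows 32-39 [p,q,r,s=0100]: 01100110  (ones: 4)
  rows 40-47 [p,q,r,s=0101]: 01010101  (ones: 4)
  rows 48-55 [p,q,r,s=0110]: 10101010  (ones: 4)
  rows 56-63 [p,q,r,s=0111]: 01010101  (ones: 4)
  rows 64-71 [p,q,r,s=1000]: 01100110  (ones: 4)
  rows 72-79 [p,q,r,s=1001]: 01010101  (ones: 4)
  rows 80-87 [p,q,r,s=1010]: 10101010  (ones: 4)
  rows 88-95 [p,q,r,s=1011]: 01010101  (ones: 4)
  rows 96-103 [p,q,r,s=1100]: 00110110  (ones: 4)
  rows 104-111 [p,q,r,s=1101]: 11110101  (ones: 6)
  rows 112-119 [p,q,r,s=1110]: 11111010  (ones: 6)
  rows 120-127 [p,q,r,s=1111]: 11110101  (ones: 6)
Disagreements = 4+4+4+4+4+4+4+4+4+4+4+4+4+6+6+6 = 70

70


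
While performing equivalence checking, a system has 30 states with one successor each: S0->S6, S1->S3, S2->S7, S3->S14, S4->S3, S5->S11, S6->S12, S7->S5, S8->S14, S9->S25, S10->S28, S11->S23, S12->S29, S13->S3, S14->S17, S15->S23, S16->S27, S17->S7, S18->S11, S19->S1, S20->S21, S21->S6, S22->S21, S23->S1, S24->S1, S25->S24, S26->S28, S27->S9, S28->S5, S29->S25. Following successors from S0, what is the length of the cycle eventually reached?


Trace from S0 until a state repeats:
  S0 -> S6 -> S12 -> S29 -> S25 -> S24 -> S1 -> S3 -> S14 -> S17 -> S7 -> S5 -> S11 -> S23 -> S1
S1 first seen at step 6, revisited at step 14.
Cycle length = 14 - 6 = 8

8


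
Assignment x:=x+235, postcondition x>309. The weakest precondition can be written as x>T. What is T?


Formula: wp(x:=E, P) = P[E/x] (substitute E for x in postcondition)
Step 1: Postcondition: x>309
Step 2: Substitute x+235 for x: x+235>309
Step 3: Solve for x: x > 309-235 = 74

74


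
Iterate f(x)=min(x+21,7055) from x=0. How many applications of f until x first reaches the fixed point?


Step 1: x=0, cap=7055, increment=21
Step 2: x grows by 21 each step until capped at 7055; fixed point is x=7055
Step 3: iterations = ceil(7055/21) = 336

336


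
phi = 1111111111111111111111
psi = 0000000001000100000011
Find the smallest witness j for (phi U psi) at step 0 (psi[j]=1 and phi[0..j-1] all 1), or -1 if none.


(phi U psi) at 0: need smallest j with psi[j]=1 and phi[i]=1 for all i in [0,j).
Scan from step 0:
  step 0: phi=1, psi=0 -> continue
  step 1: phi=1, psi=0 -> continue
  step 2: phi=1, psi=0 -> continue
  step 3: phi=1, psi=0 -> continue
  step 9: psi=1 and phi held for [0,9) -> witness found
Witness step = 9

9


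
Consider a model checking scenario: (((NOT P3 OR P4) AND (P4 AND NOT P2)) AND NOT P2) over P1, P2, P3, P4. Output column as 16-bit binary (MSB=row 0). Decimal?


Formula: (((NOT P3 OR P4) AND (P4 AND NOT P2)) AND NOT P2) over P1, P2, P3, P4 (16 rows)
Evaluate each row (bits = P1,P2,P3,P4, MSB first):
  row 0 [0000]: (((NOT 0 OR 0) AND (0 AND NOT 0)) AND NOT 0) -> 0
  row 1 [0001]: (((NOT 0 OR 1) AND (1 AND NOT 0)) AND NOT 0) -> 1
  row 2 [0010]: (((NOT 1 OR 0) AND (0 AND NOT 0)) AND NOT 0) -> 0
  row 3 [0011]: (((NOT 1 OR 1) AND (1 AND NOT 0)) AND NOT 0) -> 1
  row 4 [0100]: (((NOT 0 OR 0) AND (0 AND NOT 1)) AND NOT 1) -> 0
  row 5 [0101]: (((NOT 0 OR 1) AND (1 AND NOT 1)) AND NOT 1) -> 0
  row 6 [0110]: (((NOT 1 OR 0) AND (0 AND NOT 1)) AND NOT 1) -> 0
  row 7 [0111]: (((NOT 1 OR 1) AND (1 AND NOT 1)) AND NOT 1) -> 0
  row 8 [1000]: (((NOT 0 OR 0) AND (0 AND NOT 0)) AND NOT 0) -> 0
  row 9 [1001]: (((NOT 0 OR 1) AND (1 AND NOT 0)) AND NOT 0) -> 1
  row 10 [1010]: (((NOT 1 OR 0) AND (0 AND NOT 0)) AND NOT 0) -> 0
  row 11 [1011]: (((NOT 1 OR 1) AND (1 AND NOT 0)) AND NOT 0) -> 1
  row 12 [1100]: (((NOT 0 OR 0) AND (0 AND NOT 1)) AND NOT 1) -> 0
  row 13 [1101]: (((NOT 0 OR 1) AND (1 AND NOT 1)) AND NOT 1) -> 0
  row 14 [1110]: (((NOT 1 OR 0) AND (0 AND NOT 1)) AND NOT 1) -> 0
  row 15 [1111]: (((NOT 1 OR 1) AND (1 AND NOT 1)) AND NOT 1) -> 0
Full result column, 4 rows per line (P1,P2 fixed per line; P3,P4 runs 00..11 left to right):
  rows 0-3 [P1,P2=00]: 0101  = hex 5
  rows 4-7 [P1,P2=01]: 0000  = hex 0
  rows 8-11 [P1,P2=10]: 0101  = hex 5
  rows 12-15 [P1,P2=11]: 0000  = hex 0
Output column (row 0 .. row 15) = 0101000001010000
Output column grouped in 4s = 0101 0000 0101 0000 = 0x5050
Convert to decimal digit by digit (value = value*16 + digit):
  5 -> 5
  5*16 + 0 = 80
  80*16 + 5 = 1285
  1285*16 + 0 = 20560
Decimal = 20560

20560


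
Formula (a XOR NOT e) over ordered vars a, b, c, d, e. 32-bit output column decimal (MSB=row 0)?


Formula: (a XOR NOT e) over a, b, c, d, e (32 rows)
Evaluate each row (bits = a,b,c,d,e, MSB first):
  row 0 [00000]: (0 XOR NOT 0) -> 1
  row 1 [00001]: (0 XOR NOT 1) -> 0
  row 2 [00010]: (0 XOR NOT 0) -> 1
  row 3 [00011]: (0 XOR NOT 1) -> 0
  row 4 [00100]: (0 XOR NOT 0) -> 1
  row 5 [00101]: (0 XOR NOT 1) -> 0
  row 6 [00110]: (0 XOR NOT 0) -> 1
  row 7 [00111]: (0 XOR NOT 1) -> 0
  row 8 [01000]: (0 XOR NOT 0) -> 1
  row 9 [01001]: (0 XOR NOT 1) -> 0
  row 10 [01010]: (0 XOR NOT 0) -> 1
  row 11 [01011]: (0 XOR NOT 1) -> 0
  row 12 [01100]: (0 XOR NOT 0) -> 1
  row 13 [01101]: (0 XOR NOT 1) -> 0
  row 14 [01110]: (0 XOR NOT 0) -> 1
  row 15 [01111]: (0 XOR NOT 1) -> 0
  row 16 [10000]: (1 XOR NOT 0) -> 0
  row 17 [10001]: (1 XOR NOT 1) -> 1
  row 18 [10010]: (1 XOR NOT 0) -> 0
  row 19 [10011]: (1 XOR NOT 1) -> 1
  row 20 [10100]: (1 XOR NOT 0) -> 0
  row 21 [10101]: (1 XOR NOT 1) -> 1
  row 22 [10110]: (1 XOR NOT 0) -> 0
  row 23 [10111]: (1 XOR NOT 1) -> 1
  row 24 [11000]: (1 XOR NOT 0) -> 0
  row 25 [11001]: (1 XOR NOT 1) -> 1
  row 26 [11010]: (1 XOR NOT 0) -> 0
  row 27 [11011]: (1 XOR NOT 1) -> 1
  row 28 [11100]: (1 XOR NOT 0) -> 0
  row 29 [11101]: (1 XOR NOT 1) -> 1
  row 30 [11110]: (1 XOR NOT 0) -> 0
  row 31 [11111]: (1 XOR NOT 1) -> 1
Full result column, 4 rows per line (a,b,c fixed per line; d,e runs 00..11 left to right):
  rows 0-3 [a,b,c=000]: 1010  = hex A
  rows 4-7 [a,b,c=001]: 1010  = hex A
  rows 8-11 [a,b,c=010]: 1010  = hex A
  rows 12-15 [a,b,c=011]: 1010  = hex A
  rows 16-19 [a,b,c=100]: 0101  = hex 5
  rows 20-23 [a,b,c=101]: 0101  = hex 5
  rows 24-27 [a,b,c=110]: 0101  = hex 5
  rows 28-31 [a,b,c=111]: 0101  = hex 5
Output column (row 0 .. row 31) = 10101010101010100101010101010101
Output column grouped in 4s = 1010 1010 1010 1010 0101 0101 0101 0101 = 0xAAAA5555
Convert to decimal digit by digit (value = value*16 + digit):
  A -> 10
  10*16 + 10 (A) = 170
  170*16 + 10 (A) = 2730
  2730*16 + 10 (A) = 43690
  43690*16 + 5 = 699045
  699045*16 + 5 = 11184725
  11184725*16 + 5 = 178955605
  178955605*16 + 5 = 2863289685
Decimal = 2863289685

2863289685


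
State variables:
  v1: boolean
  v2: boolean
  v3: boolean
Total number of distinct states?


State space = product of domain sizes of all variables.
Domain sizes:
  v1 (boolean): 2
  v2 (boolean): 2
  v3 (boolean): 2
Product = 2 * 2 * 2 = 8

8


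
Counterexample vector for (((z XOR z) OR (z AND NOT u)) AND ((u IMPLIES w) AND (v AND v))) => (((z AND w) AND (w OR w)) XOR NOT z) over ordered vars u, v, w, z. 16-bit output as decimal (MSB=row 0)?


F1 = (((z XOR z) OR (z AND NOT u)) AND ((u IMPLIES w) AND (v AND v)))
F2 = (((z AND w) AND (w OR w)) XOR NOT z)
Counterexample to F1=>F2 is where F1=1 and F2=0.
Evaluate each row (bits = u,v,w,z, MSB first):
  row 0 [0000]: F1=0 F2=1 -> F1&~F2 -> 0
  row 1 [0001]: F1=0 F2=0 -> F1&~F2 -> 0
  row 2 [0010]: F1=0 F2=1 -> F1&~F2 -> 0
  row 3 [0011]: F1=0 F2=1 -> F1&~F2 -> 0
  row 4 [0100]: F1=0 F2=1 -> F1&~F2 -> 0
  row 5 [0101]: F1=1 F2=0 -> F1&~F2 -> 1
  row 6 [0110]: F1=0 F2=1 -> F1&~F2 -> 0
  row 7 [0111]: F1=1 F2=1 -> F1&~F2 -> 0
  row 8 [1000]: F1=0 F2=1 -> F1&~F2 -> 0
  row 9 [1001]: F1=0 F2=0 -> F1&~F2 -> 0
  row 10 [1010]: F1=0 F2=1 -> F1&~F2 -> 0
  row 11 [1011]: F1=0 F2=1 -> F1&~F2 -> 0
  row 12 [1100]: F1=0 F2=1 -> F1&~F2 -> 0
  row 13 [1101]: F1=0 F2=0 -> F1&~F2 -> 0
  row 14 [1110]: F1=0 F2=1 -> F1&~F2 -> 0
  row 15 [1111]: F1=0 F2=1 -> F1&~F2 -> 0
Full result column, 4 rows per line (u,v fixed per line; w,z runs 00..11 left to right):
  rows 0-3 [u,v=00]: 0000  = hex 0
  rows 4-7 [u,v=01]: 0100  = hex 4
  rows 8-11 [u,v=10]: 0000  = hex 0
  rows 12-15 [u,v=11]: 0000  = hex 0
Counterexample vector (row 0 .. row 15) = 0000010000000000
Output column grouped in 4s = 0000 0100 0000 0000 = 0x0400
Convert to decimal digit by digit (value = value*16 + digit):
  0 -> 0
  0*16 + 4 = 4
  4*16 + 0 = 64
  64*16 + 0 = 1024
Decimal = 1024

1024


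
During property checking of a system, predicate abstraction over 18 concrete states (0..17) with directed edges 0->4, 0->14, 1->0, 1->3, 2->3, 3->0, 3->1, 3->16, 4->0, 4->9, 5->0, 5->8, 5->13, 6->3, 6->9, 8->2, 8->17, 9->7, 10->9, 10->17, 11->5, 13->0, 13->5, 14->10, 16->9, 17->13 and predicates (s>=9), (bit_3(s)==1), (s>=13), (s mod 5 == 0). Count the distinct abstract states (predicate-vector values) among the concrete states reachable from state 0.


BFS from 0:
Concrete reachable: {0, 1, 2, 3, 4, 5, 7, 8, 9, 10, 13, 14, 16, 17}
Abstract via predicates (s>=9), (bit_3(s)==1), (s>=13), (s mod 5 == 0):
  (0,0,0,0) <- {1, 2, 3, 4, 7}
  (0,0,0,1) <- {0, 5}
  (0,1,0,0) <- {8}
  (1,0,1,0) <- {16, 17}
  (1,1,0,0) <- {9}
  (1,1,0,1) <- {10}
  (1,1,1,0) <- {13, 14}
Distinct abstract states = 7

7


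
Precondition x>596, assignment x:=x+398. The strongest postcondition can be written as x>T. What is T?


Formula: sp(P, x:=E) = exists old_x. (x = E[old_x/x]) AND P[old_x/x] (old_x is the value of x before the assignment; eliminate old_x by solving x = E[old_x/x] for old_x)
Step 1: Precondition P: x>596, i.e. old_x > 596
Step 2: Assignment gives x = old_x + 398, so old_x = x - 398
Step 3: Substitute into P: x - 398 > 596
Step 4: Simplify: x > 596+398 = 994

994


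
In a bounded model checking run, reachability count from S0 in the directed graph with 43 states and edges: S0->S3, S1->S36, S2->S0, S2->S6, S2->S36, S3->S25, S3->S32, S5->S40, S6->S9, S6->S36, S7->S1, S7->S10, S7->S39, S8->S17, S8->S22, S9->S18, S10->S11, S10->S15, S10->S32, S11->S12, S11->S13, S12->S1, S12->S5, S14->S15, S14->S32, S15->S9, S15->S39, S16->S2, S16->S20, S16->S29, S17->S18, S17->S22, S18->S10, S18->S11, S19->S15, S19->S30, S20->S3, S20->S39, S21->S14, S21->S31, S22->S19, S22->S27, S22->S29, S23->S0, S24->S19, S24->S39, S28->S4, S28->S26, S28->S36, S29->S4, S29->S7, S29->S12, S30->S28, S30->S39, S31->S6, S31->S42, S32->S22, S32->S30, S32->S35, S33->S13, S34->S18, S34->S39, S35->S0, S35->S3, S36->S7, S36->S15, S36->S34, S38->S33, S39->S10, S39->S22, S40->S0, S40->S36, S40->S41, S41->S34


BFS from S0:
  layer 0: {S0}
  layer 1: {S3}
  layer 2: {S25, S32}
  layer 3: {S22, S30, S35}
  layer 4: {S19, S27, S28, S29, S39}
  layer 5: {S4, S7, S10, S12, S15, S26, S36}
  layer 6: {S1, S5, S9, S11, S34}
  layer 7: {S13, S18, S40}
  layer 8: {S41}
Reachable set: {S0, S1, S3, S4, S5, S7, S9, S10, S11, S12, S13, S15, S18, S19, S22, S25, S26, S27, S28, S29, S30, S32, S34, S35, S36, S39, S40, S41}
Count = 28

28


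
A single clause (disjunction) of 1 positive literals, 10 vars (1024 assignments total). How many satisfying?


Step 1: Total=2^10=1024
Step 2: Unsat when all 1 false: 2^9=512
Step 3: Sat=1024-512=512

512


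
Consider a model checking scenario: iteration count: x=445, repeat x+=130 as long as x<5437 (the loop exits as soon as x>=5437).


Step 1: x goes from 445 toward 5437 by 130; the body runs while x<5437, so iterations = ceil((bound-start)/step)
Step 2: Distance=4992
Step 3: ceil(4992/130)=39

39


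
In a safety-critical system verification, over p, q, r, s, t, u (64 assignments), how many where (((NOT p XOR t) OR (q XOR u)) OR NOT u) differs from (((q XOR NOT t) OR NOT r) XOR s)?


F1 = (((NOT p XOR t) OR (q XOR u)) OR NOT u)
F2 = (((q XOR NOT t) OR NOT r) XOR s)
Evaluate both on each of 64 rows (bits = p,q,r,s,t,u):
  row 0 [000000]: F1=1 F2=1 -> 0
  row 1 [000001]: F1=1 F2=1 -> 0
  row 2 [000010]: F1=1 F2=1 -> 0
  row 3 [000011]: F1=1 F2=1 -> 0
  row 4 [000100]: F1=1 F2=0 (differ) -> 1
  (every remaining row is evaluated the same way; all 64 results are listed next)
Full result column, 8 rows per line (p,q,r fixed per line; s,t,u runs 000..111 left to right):
  rows 0-7 [p,q,r=000]: 00001111  (ones: 4)
  rows 8-15 [p,q,r=001]: 00111100  (ones: 4)
  rows 16-23 [p,q,r=010]: 00011110  (ones: 4)
  rows 24-31 [p,q,r=011]: 11010010  (ones: 4)
  rows 32-39 [p,q,r=100]: 00001111  (ones: 4)
  rows 40-47 [p,q,r=101]: 00111100  (ones: 4)
  rows 48-55 [p,q,r=110]: 01001011  (ones: 4)
  rows 56-63 [p,q,r=111]: 10000111  (ones: 4)
Disagreements = 4+4+4+4+4+4+4+4 = 32

32


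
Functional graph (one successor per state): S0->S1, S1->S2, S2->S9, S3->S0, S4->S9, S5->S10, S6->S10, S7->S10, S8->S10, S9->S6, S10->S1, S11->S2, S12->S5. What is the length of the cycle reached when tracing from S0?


Trace from S0 until a state repeats:
  S0 -> S1 -> S2 -> S9 -> S6 -> S10 -> S1
S1 first seen at step 1, revisited at step 6.
Cycle length = 6 - 1 = 5

5


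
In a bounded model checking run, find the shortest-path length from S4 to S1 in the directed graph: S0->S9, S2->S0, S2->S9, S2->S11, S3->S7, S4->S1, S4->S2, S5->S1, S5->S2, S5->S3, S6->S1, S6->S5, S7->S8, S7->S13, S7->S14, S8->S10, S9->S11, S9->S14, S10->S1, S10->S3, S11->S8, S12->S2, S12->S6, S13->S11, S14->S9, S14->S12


BFS layer-by-layer from S4:
  dist 0: {S4}
  dist 1: {S1, S2}
  -> S1 reached at distance 1
Shortest path length = 1

1


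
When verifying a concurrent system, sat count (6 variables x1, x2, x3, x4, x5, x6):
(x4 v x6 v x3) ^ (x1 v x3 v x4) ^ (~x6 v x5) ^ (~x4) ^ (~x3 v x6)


CNF with 5 clauses over 6 vars (64 assignments).
An assignment satisfies CNF iff every clause has >=1 true literal.
Check each row (bits = x1,x2,x3,x4,x5,x6; clause T/F shown):
  row 0 [000000]: clauses=FFTTT -> 0
  row 1 [000001]: clauses=TFFTT -> 0
  row 2 [000010]: clauses=FFTTT -> 0
  row 3 [000011]: clauses=TFTTT -> 0
  row 4 [000100]: clauses=TTTFT -> 0
  (every remaining row is evaluated the same way; all 64 results are listed next)
Full result column, 8 rows per line (x1,x2,x3 fixed per line; x4,x5,x6 runs 000..111 left to right):
  rows 0-7 [x1,x2,x3=000]: 00000000  (ones: 0)
  rows 8-15 [x1,x2,x3=001]: 00010000  (ones: 1)
  rows 16-23 [x1,x2,x3=010]: 00000000  (ones: 0)
  rows 24-31 [x1,x2,x3=011]: 00010000  (ones: 1)
  rows 32-39 [x1,x2,x3=100]: 00010000  (ones: 1)
  rows 40-47 [x1,x2,x3=101]: 00010000  (ones: 1)
  rows 48-55 [x1,x2,x3=110]: 00010000  (ones: 1)
  rows 56-63 [x1,x2,x3=111]: 00010000  (ones: 1)
Satisfying assignments = 0+1+0+1+1+1+1+1 = 6

6


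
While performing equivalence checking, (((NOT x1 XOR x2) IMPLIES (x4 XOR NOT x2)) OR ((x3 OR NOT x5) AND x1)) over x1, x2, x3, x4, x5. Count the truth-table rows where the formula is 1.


Formula: (((NOT x1 XOR x2) IMPLIES (x4 XOR NOT x2)) OR ((x3 OR NOT x5) AND x1)) over 5 vars (32 rows)
Evaluate each row (x1, x2, x3, x4, x5 as bits, MSB first):
  row 0 [00000]: (((NOT 0 XOR 0) IMPLIES (0 XOR NOT 0)) OR ((0 OR NOT 0) AND 0)) -> 1
  row 1 [00001]: (((NOT 0 XOR 0) IMPLIES (0 XOR NOT 0)) OR ((0 OR NOT 1) AND 0)) -> 1
  row 2 [00010]: (((NOT 0 XOR 0) IMPLIES (1 XOR NOT 0)) OR ((0 OR NOT 0) AND 0)) -> 0
  row 3 [00011]: (((NOT 0 XOR 0) IMPLIES (1 XOR NOT 0)) OR ((0 OR NOT 1) AND 0)) -> 0
  row 4 [00100]: (((NOT 0 XOR 0) IMPLIES (0 XOR NOT 0)) OR ((1 OR NOT 0) AND 0)) -> 1
  row 5 [00101]: (((NOT 0 XOR 0) IMPLIES (0 XOR NOT 0)) OR ((1 OR NOT 1) AND 0)) -> 1
  row 6 [00110]: (((NOT 0 XOR 0) IMPLIES (1 XOR NOT 0)) OR ((1 OR NOT 0) AND 0)) -> 0
  row 7 [00111]: (((NOT 0 XOR 0) IMPLIES (1 XOR NOT 0)) OR ((1 OR NOT 1) AND 0)) -> 0
  row 8 [01000]: (((NOT 0 XOR 1) IMPLIES (0 XOR NOT 1)) OR ((0 OR NOT 0) AND 0)) -> 1
  row 9 [01001]: (((NOT 0 XOR 1) IMPLIES (0 XOR NOT 1)) OR ((0 OR NOT 1) AND 0)) -> 1
  row 10 [01010]: (((NOT 0 XOR 1) IMPLIES (1 XOR NOT 1)) OR ((0 OR NOT 0) AND 0)) -> 1
  row 11 [01011]: (((NOT 0 XOR 1) IMPLIES (1 XOR NOT 1)) OR ((0 OR NOT 1) AND 0)) -> 1
  row 12 [01100]: (((NOT 0 XOR 1) IMPLIES (0 XOR NOT 1)) OR ((1 OR NOT 0) AND 0)) -> 1
  row 13 [01101]: (((NOT 0 XOR 1) IMPLIES (0 XOR NOT 1)) OR ((1 OR NOT 1) AND 0)) -> 1
  row 14 [01110]: (((NOT 0 XOR 1) IMPLIES (1 XOR NOT 1)) OR ((1 OR NOT 0) AND 0)) -> 1
  row 15 [01111]: (((NOT 0 XOR 1) IMPLIES (1 XOR NOT 1)) OR ((1 OR NOT 1) AND 0)) -> 1
  row 16 [10000]: (((NOT 1 XOR 0) IMPLIES (0 XOR NOT 0)) OR ((0 OR NOT 0) AND 1)) -> 1
  row 17 [10001]: (((NOT 1 XOR 0) IMPLIES (0 XOR NOT 0)) OR ((0 OR NOT 1) AND 1)) -> 1
  row 18 [10010]: (((NOT 1 XOR 0) IMPLIES (1 XOR NOT 0)) OR ((0 OR NOT 0) AND 1)) -> 1
  row 19 [10011]: (((NOT 1 XOR 0) IMPLIES (1 XOR NOT 0)) OR ((0 OR NOT 1) AND 1)) -> 1
  row 20 [10100]: (((NOT 1 XOR 0) IMPLIES (0 XOR NOT 0)) OR ((1 OR NOT 0) AND 1)) -> 1
  row 21 [10101]: (((NOT 1 XOR 0) IMPLIES (0 XOR NOT 0)) OR ((1 OR NOT 1) AND 1)) -> 1
  row 22 [10110]: (((NOT 1 XOR 0) IMPLIES (1 XOR NOT 0)) OR ((1 OR NOT 0) AND 1)) -> 1
  row 23 [10111]: (((NOT 1 XOR 0) IMPLIES (1 XOR NOT 0)) OR ((1 OR NOT 1) AND 1)) -> 1
  row 24 [11000]: (((NOT 1 XOR 1) IMPLIES (0 XOR NOT 1)) OR ((0 OR NOT 0) AND 1)) -> 1
  row 25 [11001]: (((NOT 1 XOR 1) IMPLIES (0 XOR NOT 1)) OR ((0 OR NOT 1) AND 1)) -> 0
  row 26 [11010]: (((NOT 1 XOR 1) IMPLIES (1 XOR NOT 1)) OR ((0 OR NOT 0) AND 1)) -> 1
  row 27 [11011]: (((NOT 1 XOR 1) IMPLIES (1 XOR NOT 1)) OR ((0 OR NOT 1) AND 1)) -> 1
  row 28 [11100]: (((NOT 1 XOR 1) IMPLIES (0 XOR NOT 1)) OR ((1 OR NOT 0) AND 1)) -> 1
  row 29 [11101]: (((NOT 1 XOR 1) IMPLIES (0 XOR NOT 1)) OR ((1 OR NOT 1) AND 1)) -> 1
  row 30 [11110]: (((NOT 1 XOR 1) IMPLIES (1 XOR NOT 1)) OR ((1 OR NOT 0) AND 1)) -> 1
  row 31 [11111]: (((NOT 1 XOR 1) IMPLIES (1 XOR NOT 1)) OR ((1 OR NOT 1) AND 1)) -> 1
Full result column, 8 rows per line (x1,x2 fixed per line; x3,x4,x5 runs 000..111 left to right):
  rows 0-7 [x1,x2=00]: 11001100  (ones: 4)
  rows 8-15 [x1,x2=01]: 11111111  (ones: 8)
  rows 16-23 [x1,x2=10]: 11111111  (ones: 8)
  rows 24-31 [x1,x2=11]: 10111111  (ones: 7)
Count of 1-rows = 4+8+8+7 = 27

27


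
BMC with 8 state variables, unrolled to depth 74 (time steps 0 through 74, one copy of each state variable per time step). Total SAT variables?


BMC unrolls to depth k, creating one copy of each state var for steps 0..k.
Step count = 74 + 1 = 75 (steps 0 through 74)
Vars per step = 8
Total = 8 * 75 = 600

600


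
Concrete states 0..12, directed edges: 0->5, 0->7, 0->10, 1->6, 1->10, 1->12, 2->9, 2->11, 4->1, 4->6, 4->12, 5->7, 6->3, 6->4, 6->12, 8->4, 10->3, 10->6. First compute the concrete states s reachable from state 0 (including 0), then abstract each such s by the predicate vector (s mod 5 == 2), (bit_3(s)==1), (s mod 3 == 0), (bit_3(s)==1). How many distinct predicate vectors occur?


BFS from 0:
Concrete reachable: {0, 1, 3, 4, 5, 6, 7, 10, 12}
Abstract via predicates (s mod 5 == 2), (bit_3(s)==1), (s mod 3 == 0), (bit_3(s)==1):
  (0,0,0,0) <- {1, 4, 5}
  (0,0,1,0) <- {0, 3, 6}
  (0,1,0,1) <- {10}
  (1,0,0,0) <- {7}
  (1,1,1,1) <- {12}
Distinct abstract states = 5

5


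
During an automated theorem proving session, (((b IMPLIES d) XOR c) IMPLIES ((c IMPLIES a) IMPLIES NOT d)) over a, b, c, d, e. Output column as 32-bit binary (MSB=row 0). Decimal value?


Formula: (((b IMPLIES d) XOR c) IMPLIES ((c IMPLIES a) IMPLIES NOT d)) over a, b, c, d, e (32 rows)
Evaluate each row (bits = a,b,c,d,e, MSB first):
  row 0 [00000]: (((0 IMPLIES 0) XOR 0) IMPLIES ((0 IMPLIES 0) IMPLIES NOT 0)) -> 1
  row 1 [00001]: (((0 IMPLIES 0) XOR 0) IMPLIES ((0 IMPLIES 0) IMPLIES NOT 0)) -> 1
  row 2 [00010]: (((0 IMPLIES 1) XOR 0) IMPLIES ((0 IMPLIES 0) IMPLIES NOT 1)) -> 0
  row 3 [00011]: (((0 IMPLIES 1) XOR 0) IMPLIES ((0 IMPLIES 0) IMPLIES NOT 1)) -> 0
  row 4 [00100]: (((0 IMPLIES 0) XOR 1) IMPLIES ((1 IMPLIES 0) IMPLIES NOT 0)) -> 1
  row 5 [00101]: (((0 IMPLIES 0) XOR 1) IMPLIES ((1 IMPLIES 0) IMPLIES NOT 0)) -> 1
  row 6 [00110]: (((0 IMPLIES 1) XOR 1) IMPLIES ((1 IMPLIES 0) IMPLIES NOT 1)) -> 1
  row 7 [00111]: (((0 IMPLIES 1) XOR 1) IMPLIES ((1 IMPLIES 0) IMPLIES NOT 1)) -> 1
  row 8 [01000]: (((1 IMPLIES 0) XOR 0) IMPLIES ((0 IMPLIES 0) IMPLIES NOT 0)) -> 1
  row 9 [01001]: (((1 IMPLIES 0) XOR 0) IMPLIES ((0 IMPLIES 0) IMPLIES NOT 0)) -> 1
  row 10 [01010]: (((1 IMPLIES 1) XOR 0) IMPLIES ((0 IMPLIES 0) IMPLIES NOT 1)) -> 0
  row 11 [01011]: (((1 IMPLIES 1) XOR 0) IMPLIES ((0 IMPLIES 0) IMPLIES NOT 1)) -> 0
  row 12 [01100]: (((1 IMPLIES 0) XOR 1) IMPLIES ((1 IMPLIES 0) IMPLIES NOT 0)) -> 1
  row 13 [01101]: (((1 IMPLIES 0) XOR 1) IMPLIES ((1 IMPLIES 0) IMPLIES NOT 0)) -> 1
  row 14 [01110]: (((1 IMPLIES 1) XOR 1) IMPLIES ((1 IMPLIES 0) IMPLIES NOT 1)) -> 1
  row 15 [01111]: (((1 IMPLIES 1) XOR 1) IMPLIES ((1 IMPLIES 0) IMPLIES NOT 1)) -> 1
  row 16 [10000]: (((0 IMPLIES 0) XOR 0) IMPLIES ((0 IMPLIES 1) IMPLIES NOT 0)) -> 1
  row 17 [10001]: (((0 IMPLIES 0) XOR 0) IMPLIES ((0 IMPLIES 1) IMPLIES NOT 0)) -> 1
  row 18 [10010]: (((0 IMPLIES 1) XOR 0) IMPLIES ((0 IMPLIES 1) IMPLIES NOT 1)) -> 0
  row 19 [10011]: (((0 IMPLIES 1) XOR 0) IMPLIES ((0 IMPLIES 1) IMPLIES NOT 1)) -> 0
  row 20 [10100]: (((0 IMPLIES 0) XOR 1) IMPLIES ((1 IMPLIES 1) IMPLIES NOT 0)) -> 1
  row 21 [10101]: (((0 IMPLIES 0) XOR 1) IMPLIES ((1 IMPLIES 1) IMPLIES NOT 0)) -> 1
  row 22 [10110]: (((0 IMPLIES 1) XOR 1) IMPLIES ((1 IMPLIES 1) IMPLIES NOT 1)) -> 1
  row 23 [10111]: (((0 IMPLIES 1) XOR 1) IMPLIES ((1 IMPLIES 1) IMPLIES NOT 1)) -> 1
  row 24 [11000]: (((1 IMPLIES 0) XOR 0) IMPLIES ((0 IMPLIES 1) IMPLIES NOT 0)) -> 1
  row 25 [11001]: (((1 IMPLIES 0) XOR 0) IMPLIES ((0 IMPLIES 1) IMPLIES NOT 0)) -> 1
  row 26 [11010]: (((1 IMPLIES 1) XOR 0) IMPLIES ((0 IMPLIES 1) IMPLIES NOT 1)) -> 0
  row 27 [11011]: (((1 IMPLIES 1) XOR 0) IMPLIES ((0 IMPLIES 1) IMPLIES NOT 1)) -> 0
  row 28 [11100]: (((1 IMPLIES 0) XOR 1) IMPLIES ((1 IMPLIES 1) IMPLIES NOT 0)) -> 1
  row 29 [11101]: (((1 IMPLIES 0) XOR 1) IMPLIES ((1 IMPLIES 1) IMPLIES NOT 0)) -> 1
  row 30 [11110]: (((1 IMPLIES 1) XOR 1) IMPLIES ((1 IMPLIES 1) IMPLIES NOT 1)) -> 1
  row 31 [11111]: (((1 IMPLIES 1) XOR 1) IMPLIES ((1 IMPLIES 1) IMPLIES NOT 1)) -> 1
Full result column, 4 rows per line (a,b,c fixed per line; d,e runs 00..11 left to right):
  rows 0-3 [a,b,c=000]: 1100  = hex C
  rows 4-7 [a,b,c=001]: 1111  = hex F
  rows 8-11 [a,b,c=010]: 1100  = hex C
  rows 12-15 [a,b,c=011]: 1111  = hex F
  rows 16-19 [a,b,c=100]: 1100  = hex C
  rows 20-23 [a,b,c=101]: 1111  = hex F
  rows 24-27 [a,b,c=110]: 1100  = hex C
  rows 28-31 [a,b,c=111]: 1111  = hex F
Output column (row 0 .. row 31) = 11001111110011111100111111001111
Output column grouped in 4s = 1100 1111 1100 1111 1100 1111 1100 1111 = 0xCFCFCFCF
Convert to decimal digit by digit (value = value*16 + digit):
  C -> 12
  12*16 + 15 (F) = 207
  207*16 + 12 (C) = 3324
  3324*16 + 15 (F) = 53199
  53199*16 + 12 (C) = 851196
  851196*16 + 15 (F) = 13619151
  13619151*16 + 12 (C) = 217906428
  217906428*16 + 15 (F) = 3486502863
Decimal = 3486502863

3486502863


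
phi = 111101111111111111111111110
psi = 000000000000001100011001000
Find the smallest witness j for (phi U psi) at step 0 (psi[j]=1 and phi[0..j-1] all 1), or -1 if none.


(phi U psi) at 0: need smallest j with psi[j]=1 and phi[i]=1 for all i in [0,j).
Scan from step 0:
  step 0: phi=1, psi=0 -> continue
  step 1: phi=1, psi=0 -> continue
  step 2: phi=1, psi=0 -> continue
  step 3: phi=1, psi=0 -> continue
  step 4: phi=0 -> phi-prefix broken from here
  step 14: psi=1 but phi already failed -> not a witness
  step 15: psi=1 but phi already failed -> not a witness
  step 19: psi=1 but phi already failed -> not a witness
  step 20: psi=1 but phi already failed -> not a witness
  step 23: psi=1 but phi already failed -> not a witness
  end of trace: no witness -> -1
Witness step = -1

-1


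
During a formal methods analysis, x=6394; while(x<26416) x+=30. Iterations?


Step 1: x goes from 6394 toward 26416 by 30; the body runs while x<26416, so iterations = ceil((bound-start)/step)
Step 2: Distance=20022
Step 3: ceil(20022/30)=668

668


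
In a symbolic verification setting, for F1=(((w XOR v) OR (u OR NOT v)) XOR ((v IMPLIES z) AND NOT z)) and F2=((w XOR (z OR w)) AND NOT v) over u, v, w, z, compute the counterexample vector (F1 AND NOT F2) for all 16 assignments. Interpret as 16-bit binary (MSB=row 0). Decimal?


F1 = (((w XOR v) OR (u OR NOT v)) XOR ((v IMPLIES z) AND NOT z))
F2 = ((w XOR (z OR w)) AND NOT v)
Counterexample to F1=>F2 is where F1=1 and F2=0.
Evaluate each row (bits = u,v,w,z, MSB first):
  row 0 [0000]: F1=0 F2=0 -> F1&~F2 -> 0
  row 1 [0001]: F1=1 F2=1 -> F1&~F2 -> 0
  row 2 [0010]: F1=0 F2=0 -> F1&~F2 -> 0
  row 3 [0011]: F1=1 F2=0 -> F1&~F2 -> 1
  row 4 [0100]: F1=1 F2=0 -> F1&~F2 -> 1
  row 5 [0101]: F1=1 F2=0 -> F1&~F2 -> 1
  row 6 [0110]: F1=0 F2=0 -> F1&~F2 -> 0
  row 7 [0111]: F1=0 F2=0 -> F1&~F2 -> 0
  row 8 [1000]: F1=0 F2=0 -> F1&~F2 -> 0
  row 9 [1001]: F1=1 F2=1 -> F1&~F2 -> 0
  row 10 [1010]: F1=0 F2=0 -> F1&~F2 -> 0
  row 11 [1011]: F1=1 F2=0 -> F1&~F2 -> 1
  row 12 [1100]: F1=1 F2=0 -> F1&~F2 -> 1
  row 13 [1101]: F1=1 F2=0 -> F1&~F2 -> 1
  row 14 [1110]: F1=1 F2=0 -> F1&~F2 -> 1
  row 15 [1111]: F1=1 F2=0 -> F1&~F2 -> 1
Full result column, 4 rows per line (u,v fixed per line; w,z runs 00..11 left to right):
  rows 0-3 [u,v=00]: 0001  = hex 1
  rows 4-7 [u,v=01]: 1100  = hex C
  rows 8-11 [u,v=10]: 0001  = hex 1
  rows 12-15 [u,v=11]: 1111  = hex F
Counterexample vector (row 0 .. row 15) = 0001110000011111
Output column grouped in 4s = 0001 1100 0001 1111 = 0x1C1F
Convert to decimal digit by digit (value = value*16 + digit):
  1 -> 1
  1*16 + 12 (C) = 28
  28*16 + 1 = 449
  449*16 + 15 (F) = 7199
Decimal = 7199

7199
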